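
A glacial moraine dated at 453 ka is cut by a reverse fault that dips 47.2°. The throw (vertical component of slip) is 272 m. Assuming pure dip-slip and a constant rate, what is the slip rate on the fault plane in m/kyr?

dip-slip = throw / sin(dip) = 272 m / sin(47.2°) = 370.7 m
rate = 370.7 m / 453 ka = 0.000818 m/yr = 0.818 m/kyr

0.818 m/kyr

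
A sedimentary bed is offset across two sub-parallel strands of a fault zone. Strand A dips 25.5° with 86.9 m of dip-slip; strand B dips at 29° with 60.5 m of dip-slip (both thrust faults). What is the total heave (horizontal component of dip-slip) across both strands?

heave_A = 86.9 × cos(25.5°) = 78.43 m
heave_B = 60.5 × cos(29°) = 52.91 m
total = 78.43 + 52.91 = 131 m

131 m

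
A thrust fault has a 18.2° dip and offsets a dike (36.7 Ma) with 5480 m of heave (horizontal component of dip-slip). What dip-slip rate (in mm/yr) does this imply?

0.157 mm/yr

dip-slip = heave / cos(dip) = 5480 m / cos(18.2°) = 5769 m
rate = 5769 m / 36.7 Ma = 0.000157 m/yr = 0.157 mm/yr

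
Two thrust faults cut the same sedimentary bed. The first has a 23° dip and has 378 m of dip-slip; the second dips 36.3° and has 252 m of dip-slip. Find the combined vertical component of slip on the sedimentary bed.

297 m

throw_A = 378 × sin(23°) = 147.7 m
throw_B = 252 × sin(36.3°) = 149.2 m
total = 147.7 + 149.2 = 297 m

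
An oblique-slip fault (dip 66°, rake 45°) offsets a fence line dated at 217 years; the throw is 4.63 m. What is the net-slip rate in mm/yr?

dip-slip = throw / sin(dip) = 4.63 / sin(66°) = 5.068 m
net slip = dip-slip / sin(rake) = 5.068 / sin(45°) = 7.167 m
rate = 7.167 m / 217 years = 0.0330 m/yr = 33 mm/yr

33 mm/yr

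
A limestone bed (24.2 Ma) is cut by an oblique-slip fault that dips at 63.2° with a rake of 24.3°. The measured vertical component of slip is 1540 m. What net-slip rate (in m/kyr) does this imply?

0.173 m/kyr

dip-slip = throw / sin(dip) = 1540 / sin(63.2°) = 1725 m
net slip = dip-slip / sin(rake) = 1725 / sin(24.3°) = 4193 m
rate = 4193 m / 24.2 Ma = 0.000173 m/yr = 0.173 m/kyr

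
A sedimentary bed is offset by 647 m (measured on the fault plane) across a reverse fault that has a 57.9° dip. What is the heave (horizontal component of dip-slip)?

344 m

heave = dip-slip × cos(dip) = 647 m × cos(57.9°) = 344 m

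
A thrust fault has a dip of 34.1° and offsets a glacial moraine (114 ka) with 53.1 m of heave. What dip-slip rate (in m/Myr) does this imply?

dip-slip = heave / cos(dip) = 53.1 m / cos(34.1°) = 64.13 m
rate = 64.13 m / 114 ka = 0.000563 m/yr = 563 m/Myr

563 m/Myr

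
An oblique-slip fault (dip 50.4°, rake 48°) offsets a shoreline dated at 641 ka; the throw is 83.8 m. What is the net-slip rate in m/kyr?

0.228 m/kyr

dip-slip = throw / sin(dip) = 83.8 / sin(50.4°) = 108.8 m
net slip = dip-slip / sin(rake) = 108.8 / sin(48°) = 146.3 m
rate = 146.3 m / 641 ka = 0.000228 m/yr = 0.228 m/kyr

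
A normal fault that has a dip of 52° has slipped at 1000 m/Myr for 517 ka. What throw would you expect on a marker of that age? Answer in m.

dip-slip = rate × time = 1000 m/Myr × 517 ka = 517 m
throw = dip-slip × sin(dip) = 517 × sin(52°) = 407 m

407 m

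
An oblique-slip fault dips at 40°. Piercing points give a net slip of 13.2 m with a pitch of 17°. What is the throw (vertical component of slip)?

dip-slip = net slip × sin(rake) = 13.2 m × sin(17°) = 3.859 m
throw = dip-slip × sin(dip) = 3.859 × sin(40°) = 2.48 m

2.48 m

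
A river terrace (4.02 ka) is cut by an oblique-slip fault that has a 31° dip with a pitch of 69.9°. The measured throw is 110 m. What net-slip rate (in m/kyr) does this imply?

56.6 m/kyr

dip-slip = throw / sin(dip) = 110 / sin(31°) = 213.6 m
net slip = dip-slip / sin(rake) = 213.6 / sin(69.9°) = 227.4 m
rate = 227.4 m / 4.02 ka = 0.0566 m/yr = 56.6 m/kyr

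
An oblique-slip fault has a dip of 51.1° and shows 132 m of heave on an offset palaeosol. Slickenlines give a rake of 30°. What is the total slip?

420 m

dip-slip = heave / cos(dip) = 132 / cos(51.1°) = 210.2 m
net slip = dip-slip / sin(rake) = 210.2 / sin(30°) = 420 m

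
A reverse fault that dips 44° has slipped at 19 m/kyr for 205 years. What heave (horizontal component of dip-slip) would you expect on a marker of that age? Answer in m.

dip-slip = rate × time = 19 m/kyr × 205 years = 3.895 m
heave = dip-slip × cos(dip) = 3.895 × cos(44°) = 2.80 m

2.80 m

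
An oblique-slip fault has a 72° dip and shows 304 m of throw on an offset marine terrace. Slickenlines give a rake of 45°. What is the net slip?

452 m

dip-slip = throw / sin(dip) = 304 / sin(72°) = 319.6 m
net slip = dip-slip / sin(rake) = 319.6 / sin(45°) = 452 m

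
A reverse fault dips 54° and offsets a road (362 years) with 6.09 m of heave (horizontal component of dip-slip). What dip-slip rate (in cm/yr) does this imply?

2.86 cm/yr

dip-slip = heave / cos(dip) = 6.09 m / cos(54°) = 10.36 m
rate = 10.36 m / 362 years = 0.0286 m/yr = 2.86 cm/yr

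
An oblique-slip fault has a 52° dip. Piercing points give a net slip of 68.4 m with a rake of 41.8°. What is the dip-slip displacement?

45.6 m

dip-slip = net slip × sin(rake) = 68.4 m × sin(41.8°) = 45.6 m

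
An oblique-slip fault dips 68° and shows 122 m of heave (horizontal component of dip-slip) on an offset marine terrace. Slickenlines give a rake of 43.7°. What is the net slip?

dip-slip = heave / cos(dip) = 122 / cos(68°) = 325.7 m
net slip = dip-slip / sin(rake) = 325.7 / sin(43.7°) = 471 m

471 m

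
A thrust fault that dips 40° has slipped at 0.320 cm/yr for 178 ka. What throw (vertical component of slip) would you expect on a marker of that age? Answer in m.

dip-slip = rate × time = 0.320 cm/yr × 178 ka = 569.6 m
throw = dip-slip × sin(dip) = 569.6 × sin(40°) = 366 m

366 m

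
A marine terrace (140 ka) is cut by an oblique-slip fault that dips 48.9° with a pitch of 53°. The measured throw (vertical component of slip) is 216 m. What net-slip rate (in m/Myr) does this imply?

2560 m/Myr

dip-slip = throw / sin(dip) = 216 / sin(48.9°) = 286.6 m
net slip = dip-slip / sin(rake) = 286.6 / sin(53°) = 358.9 m
rate = 358.9 m / 140 ka = 0.00256 m/yr = 2560 m/Myr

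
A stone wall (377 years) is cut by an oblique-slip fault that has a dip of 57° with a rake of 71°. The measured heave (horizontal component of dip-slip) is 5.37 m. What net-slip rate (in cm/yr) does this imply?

dip-slip = heave / cos(dip) = 5.37 / cos(57°) = 9.860 m
net slip = dip-slip / sin(rake) = 9.860 / sin(71°) = 10.43 m
rate = 10.43 m / 377 years = 0.0277 m/yr = 2.77 cm/yr

2.77 cm/yr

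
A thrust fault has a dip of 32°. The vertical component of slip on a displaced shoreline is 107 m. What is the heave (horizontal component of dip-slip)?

heave = throw / tan(dip) = 107 / tan(32°) = 171 m

171 m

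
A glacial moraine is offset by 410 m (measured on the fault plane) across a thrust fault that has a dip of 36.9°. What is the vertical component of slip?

246 m

throw = dip-slip × sin(dip) = 410 m × sin(36.9°) = 246 m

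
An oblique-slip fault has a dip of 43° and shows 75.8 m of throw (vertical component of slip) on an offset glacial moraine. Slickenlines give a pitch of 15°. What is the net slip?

429 m

dip-slip = throw / sin(dip) = 75.8 / sin(43°) = 111.1 m
net slip = dip-slip / sin(rake) = 111.1 / sin(15°) = 429 m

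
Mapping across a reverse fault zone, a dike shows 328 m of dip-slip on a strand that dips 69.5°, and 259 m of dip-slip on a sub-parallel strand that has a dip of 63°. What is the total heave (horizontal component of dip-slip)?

heave_A = 328 × cos(69.5°) = 114.9 m
heave_B = 259 × cos(63°) = 117.6 m
total = 114.9 + 117.6 = 232 m

232 m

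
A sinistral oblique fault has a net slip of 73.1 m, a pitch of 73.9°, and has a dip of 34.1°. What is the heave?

dip-slip = net slip × sin(rake) = 73.1 m × sin(73.9°) = 70.23 m
heave = dip-slip × cos(dip) = 70.23 × cos(34.1°) = 58.2 m

58.2 m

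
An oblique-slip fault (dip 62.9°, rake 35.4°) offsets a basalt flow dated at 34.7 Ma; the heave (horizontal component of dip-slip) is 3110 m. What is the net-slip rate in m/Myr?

340 m/Myr

dip-slip = heave / cos(dip) = 3110 / cos(62.9°) = 6827 m
net slip = dip-slip / sin(rake) = 6827 / sin(35.4°) = 11790 m
rate = 11790 m / 34.7 Ma = 0.000340 m/yr = 340 m/Myr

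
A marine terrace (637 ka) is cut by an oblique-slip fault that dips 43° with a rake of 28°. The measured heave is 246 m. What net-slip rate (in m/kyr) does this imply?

dip-slip = heave / cos(dip) = 246 / cos(43°) = 336.4 m
net slip = dip-slip / sin(rake) = 336.4 / sin(28°) = 716.5 m
rate = 716.5 m / 637 ka = 0.00112 m/yr = 1.12 m/kyr

1.12 m/kyr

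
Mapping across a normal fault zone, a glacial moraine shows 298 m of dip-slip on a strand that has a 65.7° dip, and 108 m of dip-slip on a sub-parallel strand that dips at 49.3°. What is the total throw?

throw_A = 298 × sin(65.7°) = 271.6 m
throw_B = 108 × sin(49.3°) = 81.88 m
total = 271.6 + 81.88 = 353 m

353 m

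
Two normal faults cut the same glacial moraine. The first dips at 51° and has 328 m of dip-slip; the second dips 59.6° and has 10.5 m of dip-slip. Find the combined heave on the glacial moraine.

212 m

heave_A = 328 × cos(51°) = 206.4 m
heave_B = 10.5 × cos(59.6°) = 5.313 m
total = 206.4 + 5.313 = 212 m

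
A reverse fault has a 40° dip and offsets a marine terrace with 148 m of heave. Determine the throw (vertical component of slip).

throw = heave × tan(dip) = 148 × tan(40°) = 124 m

124 m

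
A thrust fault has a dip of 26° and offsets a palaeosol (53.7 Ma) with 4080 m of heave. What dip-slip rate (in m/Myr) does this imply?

dip-slip = heave / cos(dip) = 4080 m / cos(26°) = 4539 m
rate = 4539 m / 53.7 Ma = 0.0000845 m/yr = 84.5 m/Myr

84.5 m/Myr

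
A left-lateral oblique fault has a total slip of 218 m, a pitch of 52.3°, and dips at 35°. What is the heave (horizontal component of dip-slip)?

dip-slip = net slip × sin(rake) = 218 m × sin(52.3°) = 172.5 m
heave = dip-slip × cos(dip) = 172.5 × cos(35°) = 141 m

141 m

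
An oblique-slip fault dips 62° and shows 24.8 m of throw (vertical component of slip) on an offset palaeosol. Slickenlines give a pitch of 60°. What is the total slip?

dip-slip = throw / sin(dip) = 24.8 / sin(62°) = 28.09 m
net slip = dip-slip / sin(rake) = 28.09 / sin(60°) = 32.4 m

32.4 m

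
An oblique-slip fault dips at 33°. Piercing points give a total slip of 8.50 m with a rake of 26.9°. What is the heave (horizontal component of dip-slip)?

3.23 m

dip-slip = net slip × sin(rake) = 8.50 m × sin(26.9°) = 3.846 m
heave = dip-slip × cos(dip) = 3.846 × cos(33°) = 3.23 m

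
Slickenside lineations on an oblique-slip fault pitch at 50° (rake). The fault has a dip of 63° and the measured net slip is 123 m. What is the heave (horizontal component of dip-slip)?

42.8 m

dip-slip = net slip × sin(rake) = 123 m × sin(50°) = 94.22 m
heave = dip-slip × cos(dip) = 94.22 × cos(63°) = 42.8 m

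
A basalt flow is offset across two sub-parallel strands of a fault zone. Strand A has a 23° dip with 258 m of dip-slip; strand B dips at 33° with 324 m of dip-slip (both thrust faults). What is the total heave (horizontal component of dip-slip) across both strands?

heave_A = 258 × cos(23°) = 237.5 m
heave_B = 324 × cos(33°) = 271.7 m
total = 237.5 + 271.7 = 509 m

509 m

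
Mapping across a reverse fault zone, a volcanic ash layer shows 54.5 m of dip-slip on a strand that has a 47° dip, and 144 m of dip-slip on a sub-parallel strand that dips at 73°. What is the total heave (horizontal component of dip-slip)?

heave_A = 54.5 × cos(47°) = 37.17 m
heave_B = 144 × cos(73°) = 42.10 m
total = 37.17 + 42.10 = 79.3 m

79.3 m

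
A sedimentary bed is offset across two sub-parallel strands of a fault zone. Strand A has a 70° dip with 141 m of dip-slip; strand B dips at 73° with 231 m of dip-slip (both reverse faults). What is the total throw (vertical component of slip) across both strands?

throw_A = 141 × sin(70°) = 132.5 m
throw_B = 231 × sin(73°) = 220.9 m
total = 132.5 + 220.9 = 353 m

353 m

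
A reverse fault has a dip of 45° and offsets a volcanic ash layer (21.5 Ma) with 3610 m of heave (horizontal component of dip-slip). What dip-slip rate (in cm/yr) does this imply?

dip-slip = heave / cos(dip) = 3610 m / cos(45°) = 5105 m
rate = 5105 m / 21.5 Ma = 0.000237 m/yr = 0.0237 cm/yr

0.0237 cm/yr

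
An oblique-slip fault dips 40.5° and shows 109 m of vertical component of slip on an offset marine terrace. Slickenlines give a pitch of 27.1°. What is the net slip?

dip-slip = throw / sin(dip) = 109 / sin(40.5°) = 167.8 m
net slip = dip-slip / sin(rake) = 167.8 / sin(27.1°) = 368 m

368 m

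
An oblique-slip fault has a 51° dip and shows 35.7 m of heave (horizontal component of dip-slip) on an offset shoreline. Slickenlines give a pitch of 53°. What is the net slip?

71 m

dip-slip = heave / cos(dip) = 35.7 / cos(51°) = 56.73 m
net slip = dip-slip / sin(rake) = 56.73 / sin(53°) = 71 m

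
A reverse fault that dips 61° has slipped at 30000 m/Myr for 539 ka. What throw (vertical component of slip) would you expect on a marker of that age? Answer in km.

14.1 km

dip-slip = rate × time = 30000 m/Myr × 539 ka = 16170 m
throw = dip-slip × sin(dip) = 16170 × sin(61°) = 14100 m = 14.1 km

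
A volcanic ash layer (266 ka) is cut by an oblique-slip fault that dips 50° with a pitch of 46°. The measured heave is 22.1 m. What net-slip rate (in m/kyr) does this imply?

dip-slip = heave / cos(dip) = 22.1 / cos(50°) = 34.38 m
net slip = dip-slip / sin(rake) = 34.38 / sin(46°) = 47.80 m
rate = 47.80 m / 266 ka = 0.000180 m/yr = 0.180 m/kyr

0.180 m/kyr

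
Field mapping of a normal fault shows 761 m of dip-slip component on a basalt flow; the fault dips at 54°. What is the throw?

throw = dip-slip × sin(dip) = 761 m × sin(54°) = 616 m

616 m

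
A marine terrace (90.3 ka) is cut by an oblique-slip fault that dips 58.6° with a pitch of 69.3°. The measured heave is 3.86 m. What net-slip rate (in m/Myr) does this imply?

87.7 m/Myr

dip-slip = heave / cos(dip) = 3.86 / cos(58.6°) = 7.409 m
net slip = dip-slip / sin(rake) = 7.409 / sin(69.3°) = 7.920 m
rate = 7.920 m / 90.3 ka = 0.0000877 m/yr = 87.7 m/Myr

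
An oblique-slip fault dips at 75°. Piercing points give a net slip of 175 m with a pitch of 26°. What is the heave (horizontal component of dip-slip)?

19.9 m

dip-slip = net slip × sin(rake) = 175 m × sin(26°) = 76.71 m
heave = dip-slip × cos(dip) = 76.71 × cos(75°) = 19.9 m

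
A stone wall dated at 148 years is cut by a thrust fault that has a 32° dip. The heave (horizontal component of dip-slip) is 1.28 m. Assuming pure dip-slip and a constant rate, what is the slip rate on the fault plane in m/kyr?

10.2 m/kyr

dip-slip = heave / cos(dip) = 1.28 m / cos(32°) = 1.509 m
rate = 1.509 m / 148 years = 0.0102 m/yr = 10.2 m/kyr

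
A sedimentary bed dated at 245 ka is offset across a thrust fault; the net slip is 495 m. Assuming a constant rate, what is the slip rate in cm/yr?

0.202 cm/yr

rate = 495 m / 245 ka = 0.00202 m/yr = 0.202 cm/yr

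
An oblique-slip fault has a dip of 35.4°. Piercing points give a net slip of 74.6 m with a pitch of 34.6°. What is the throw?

dip-slip = net slip × sin(rake) = 74.6 m × sin(34.6°) = 42.36 m
throw = dip-slip × sin(dip) = 42.36 × sin(35.4°) = 24.5 m

24.5 m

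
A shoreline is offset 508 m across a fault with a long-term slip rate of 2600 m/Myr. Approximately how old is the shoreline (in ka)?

age = offset / rate = 508 m / (2600 m/Myr) = 195000 yr = 195 ka

195 ka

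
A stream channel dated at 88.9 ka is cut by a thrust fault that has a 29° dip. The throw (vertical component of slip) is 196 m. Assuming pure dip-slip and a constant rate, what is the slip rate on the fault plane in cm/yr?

0.455 cm/yr

dip-slip = throw / sin(dip) = 196 m / sin(29°) = 404.3 m
rate = 404.3 m / 88.9 ka = 0.00455 m/yr = 0.455 cm/yr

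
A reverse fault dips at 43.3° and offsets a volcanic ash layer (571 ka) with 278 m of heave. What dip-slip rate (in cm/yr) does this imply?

dip-slip = heave / cos(dip) = 278 m / cos(43.3°) = 382 m
rate = 382 m / 571 ka = 0.000669 m/yr = 0.0669 cm/yr

0.0669 cm/yr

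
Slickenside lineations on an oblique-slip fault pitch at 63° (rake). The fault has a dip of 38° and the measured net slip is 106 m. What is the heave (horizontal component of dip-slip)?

74.4 m

dip-slip = net slip × sin(rake) = 106 m × sin(63°) = 94.45 m
heave = dip-slip × cos(dip) = 94.45 × cos(38°) = 74.4 m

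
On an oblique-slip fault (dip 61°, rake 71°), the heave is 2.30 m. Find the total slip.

5.02 m

dip-slip = heave / cos(dip) = 2.30 / cos(61°) = 4.744 m
net slip = dip-slip / sin(rake) = 4.744 / sin(71°) = 5.02 m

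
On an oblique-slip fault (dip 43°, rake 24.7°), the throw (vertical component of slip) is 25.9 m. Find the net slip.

90.9 m

dip-slip = throw / sin(dip) = 25.9 / sin(43°) = 37.98 m
net slip = dip-slip / sin(rake) = 37.98 / sin(24.7°) = 90.9 m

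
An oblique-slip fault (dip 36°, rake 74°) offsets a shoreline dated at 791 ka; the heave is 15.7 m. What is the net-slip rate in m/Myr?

25.5 m/Myr

dip-slip = heave / cos(dip) = 15.7 / cos(36°) = 19.41 m
net slip = dip-slip / sin(rake) = 19.41 / sin(74°) = 20.19 m
rate = 20.19 m / 791 ka = 0.0000255 m/yr = 25.5 m/Myr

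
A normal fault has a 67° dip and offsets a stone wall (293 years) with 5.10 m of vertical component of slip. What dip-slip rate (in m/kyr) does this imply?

dip-slip = throw / sin(dip) = 5.10 m / sin(67°) = 5.540 m
rate = 5.540 m / 293 years = 0.0189 m/yr = 18.9 m/kyr

18.9 m/kyr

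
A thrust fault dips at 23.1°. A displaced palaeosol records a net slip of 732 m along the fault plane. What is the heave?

673 m

heave = dip-slip × cos(dip) = 732 m × cos(23.1°) = 673 m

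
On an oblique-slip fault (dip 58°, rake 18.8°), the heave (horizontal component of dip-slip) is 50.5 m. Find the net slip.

296 m

dip-slip = heave / cos(dip) = 50.5 / cos(58°) = 95.30 m
net slip = dip-slip / sin(rake) = 95.30 / sin(18.8°) = 296 m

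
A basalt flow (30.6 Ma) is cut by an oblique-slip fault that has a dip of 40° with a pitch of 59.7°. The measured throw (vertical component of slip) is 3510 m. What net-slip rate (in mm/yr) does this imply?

0.207 mm/yr

dip-slip = throw / sin(dip) = 3510 / sin(40°) = 5461 m
net slip = dip-slip / sin(rake) = 5461 / sin(59.7°) = 6325 m
rate = 6325 m / 30.6 Ma = 0.000207 m/yr = 0.207 mm/yr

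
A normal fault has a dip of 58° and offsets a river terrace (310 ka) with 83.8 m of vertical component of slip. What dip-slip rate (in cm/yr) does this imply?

dip-slip = throw / sin(dip) = 83.8 m / sin(58°) = 98.82 m
rate = 98.82 m / 310 ka = 0.000319 m/yr = 0.0319 cm/yr

0.0319 cm/yr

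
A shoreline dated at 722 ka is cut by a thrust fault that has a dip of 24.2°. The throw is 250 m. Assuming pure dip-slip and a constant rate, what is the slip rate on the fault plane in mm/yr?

0.845 mm/yr

dip-slip = throw / sin(dip) = 250 m / sin(24.2°) = 609.9 m
rate = 609.9 m / 722 ka = 0.000845 m/yr = 0.845 mm/yr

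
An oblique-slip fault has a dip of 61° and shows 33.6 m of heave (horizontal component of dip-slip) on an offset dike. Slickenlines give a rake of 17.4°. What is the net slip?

232 m

dip-slip = heave / cos(dip) = 33.6 / cos(61°) = 69.31 m
net slip = dip-slip / sin(rake) = 69.31 / sin(17.4°) = 232 m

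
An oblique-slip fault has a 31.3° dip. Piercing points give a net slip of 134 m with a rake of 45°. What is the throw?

49.2 m

dip-slip = net slip × sin(rake) = 134 m × sin(45°) = 94.75 m
throw = dip-slip × sin(dip) = 94.75 × sin(31.3°) = 49.2 m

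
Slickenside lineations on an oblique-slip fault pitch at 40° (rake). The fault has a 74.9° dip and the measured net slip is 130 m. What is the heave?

21.8 m

dip-slip = net slip × sin(rake) = 130 m × sin(40°) = 83.56 m
heave = dip-slip × cos(dip) = 83.56 × cos(74.9°) = 21.8 m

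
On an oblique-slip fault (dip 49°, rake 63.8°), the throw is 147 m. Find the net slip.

217 m

dip-slip = throw / sin(dip) = 147 / sin(49°) = 194.8 m
net slip = dip-slip / sin(rake) = 194.8 / sin(63.8°) = 217 m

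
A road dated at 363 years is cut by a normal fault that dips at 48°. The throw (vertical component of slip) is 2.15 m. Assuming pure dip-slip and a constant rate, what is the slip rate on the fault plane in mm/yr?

7.97 mm/yr

dip-slip = throw / sin(dip) = 2.15 m / sin(48°) = 2.893 m
rate = 2.893 m / 363 years = 0.00797 m/yr = 7.97 mm/yr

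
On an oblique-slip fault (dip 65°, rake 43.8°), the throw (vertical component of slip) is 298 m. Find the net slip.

dip-slip = throw / sin(dip) = 298 / sin(65°) = 328.8 m
net slip = dip-slip / sin(rake) = 328.8 / sin(43.8°) = 475 m

475 m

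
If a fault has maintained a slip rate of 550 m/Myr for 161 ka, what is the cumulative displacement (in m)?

88.6 m

slip = rate × time = 550 m/Myr × 161 ka = 88.6 m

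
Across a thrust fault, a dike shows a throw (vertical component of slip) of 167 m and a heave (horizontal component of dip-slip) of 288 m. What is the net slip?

net slip = √(throw² + heave²) = √(167² + 288²) = 333 m

333 m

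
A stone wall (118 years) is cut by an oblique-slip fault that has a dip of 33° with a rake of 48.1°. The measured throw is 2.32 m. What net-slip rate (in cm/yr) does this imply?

4.85 cm/yr

dip-slip = throw / sin(dip) = 2.32 / sin(33°) = 4.260 m
net slip = dip-slip / sin(rake) = 4.260 / sin(48.1°) = 5.723 m
rate = 5.723 m / 118 years = 0.0485 m/yr = 4.85 cm/yr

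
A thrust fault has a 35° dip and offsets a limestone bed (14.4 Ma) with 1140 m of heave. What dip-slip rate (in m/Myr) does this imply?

dip-slip = heave / cos(dip) = 1140 m / cos(35°) = 1392 m
rate = 1392 m / 14.4 Ma = 0.0000966 m/yr = 96.6 m/Myr

96.6 m/Myr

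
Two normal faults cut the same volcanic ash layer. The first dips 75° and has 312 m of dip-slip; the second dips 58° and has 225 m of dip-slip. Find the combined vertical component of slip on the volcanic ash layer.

throw_A = 312 × sin(75°) = 301.4 m
throw_B = 225 × sin(58°) = 190.8 m
total = 301.4 + 190.8 = 492 m

492 m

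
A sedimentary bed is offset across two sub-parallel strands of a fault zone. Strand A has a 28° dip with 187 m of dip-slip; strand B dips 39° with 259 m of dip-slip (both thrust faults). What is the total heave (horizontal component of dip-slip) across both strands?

heave_A = 187 × cos(28°) = 165.1 m
heave_B = 259 × cos(39°) = 201.3 m
total = 165.1 + 201.3 = 366 m

366 m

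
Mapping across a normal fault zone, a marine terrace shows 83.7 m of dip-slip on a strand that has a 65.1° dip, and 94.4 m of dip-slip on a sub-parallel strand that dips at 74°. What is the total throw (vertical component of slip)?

throw_A = 83.7 × sin(65.1°) = 75.92 m
throw_B = 94.4 × sin(74°) = 90.74 m
total = 75.92 + 90.74 = 167 m

167 m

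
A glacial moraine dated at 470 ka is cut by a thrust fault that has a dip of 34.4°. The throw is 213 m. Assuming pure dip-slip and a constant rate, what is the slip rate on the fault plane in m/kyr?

0.802 m/kyr

dip-slip = throw / sin(dip) = 213 m / sin(34.4°) = 377 m
rate = 377 m / 470 ka = 0.000802 m/yr = 0.802 m/kyr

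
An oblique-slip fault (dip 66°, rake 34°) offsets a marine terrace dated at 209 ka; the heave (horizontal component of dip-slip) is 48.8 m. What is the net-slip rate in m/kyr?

1.03 m/kyr

dip-slip = heave / cos(dip) = 48.8 / cos(66°) = 120 m
net slip = dip-slip / sin(rake) = 120 / sin(34°) = 214.6 m
rate = 214.6 m / 209 ka = 0.00103 m/yr = 1.03 m/kyr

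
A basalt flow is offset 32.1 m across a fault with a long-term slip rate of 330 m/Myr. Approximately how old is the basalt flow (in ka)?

age = offset / rate = 32.1 m / (330 m/Myr) = 97300 yr = 97.3 ka

97.3 ka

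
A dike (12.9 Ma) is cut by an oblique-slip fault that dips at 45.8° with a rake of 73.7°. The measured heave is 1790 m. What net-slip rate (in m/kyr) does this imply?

dip-slip = heave / cos(dip) = 1790 / cos(45.8°) = 2568 m
net slip = dip-slip / sin(rake) = 2568 / sin(73.7°) = 2675 m
rate = 2675 m / 12.9 Ma = 0.000207 m/yr = 0.207 m/kyr

0.207 m/kyr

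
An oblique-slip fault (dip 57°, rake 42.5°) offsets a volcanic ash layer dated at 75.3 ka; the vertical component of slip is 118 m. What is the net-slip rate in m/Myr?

dip-slip = throw / sin(dip) = 118 / sin(57°) = 140.7 m
net slip = dip-slip / sin(rake) = 140.7 / sin(42.5°) = 208.3 m
rate = 208.3 m / 75.3 ka = 0.00277 m/yr = 2770 m/Myr

2770 m/Myr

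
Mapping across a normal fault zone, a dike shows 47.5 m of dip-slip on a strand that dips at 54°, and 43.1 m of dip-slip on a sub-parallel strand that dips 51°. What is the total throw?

71.9 m

throw_A = 47.5 × sin(54°) = 38.43 m
throw_B = 43.1 × sin(51°) = 33.49 m
total = 38.43 + 33.49 = 71.9 m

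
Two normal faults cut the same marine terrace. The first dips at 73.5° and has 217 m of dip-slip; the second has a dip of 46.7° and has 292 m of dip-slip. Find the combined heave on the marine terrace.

262 m

heave_A = 217 × cos(73.5°) = 61.63 m
heave_B = 292 × cos(46.7°) = 200.3 m
total = 61.63 + 200.3 = 262 m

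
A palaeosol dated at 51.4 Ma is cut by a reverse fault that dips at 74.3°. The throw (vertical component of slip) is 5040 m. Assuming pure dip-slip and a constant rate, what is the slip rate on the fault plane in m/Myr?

102 m/Myr

dip-slip = throw / sin(dip) = 5040 m / sin(74.3°) = 5235 m
rate = 5235 m / 51.4 Ma = 0.000102 m/yr = 102 m/Myr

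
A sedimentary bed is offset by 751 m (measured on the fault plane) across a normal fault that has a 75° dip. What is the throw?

throw = dip-slip × sin(dip) = 751 m × sin(75°) = 725 m

725 m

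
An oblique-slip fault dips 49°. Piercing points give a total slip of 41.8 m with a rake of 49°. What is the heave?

dip-slip = net slip × sin(rake) = 41.8 m × sin(49°) = 31.55 m
heave = dip-slip × cos(dip) = 31.55 × cos(49°) = 20.7 m

20.7 m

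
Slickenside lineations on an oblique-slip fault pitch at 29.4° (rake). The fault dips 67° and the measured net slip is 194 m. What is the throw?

dip-slip = net slip × sin(rake) = 194 m × sin(29.4°) = 95.24 m
throw = dip-slip × sin(dip) = 95.24 × sin(67°) = 87.7 m

87.7 m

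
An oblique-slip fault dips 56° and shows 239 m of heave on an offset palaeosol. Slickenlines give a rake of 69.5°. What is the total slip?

456 m

dip-slip = heave / cos(dip) = 239 / cos(56°) = 427.4 m
net slip = dip-slip / sin(rake) = 427.4 / sin(69.5°) = 456 m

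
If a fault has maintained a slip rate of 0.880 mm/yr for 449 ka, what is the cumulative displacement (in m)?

395 m

slip = rate × time = 0.880 mm/yr × 449 ka = 395 m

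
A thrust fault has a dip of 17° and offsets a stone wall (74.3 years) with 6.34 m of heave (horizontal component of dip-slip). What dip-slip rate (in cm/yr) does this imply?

dip-slip = heave / cos(dip) = 6.34 m / cos(17°) = 6.630 m
rate = 6.630 m / 74.3 years = 0.0892 m/yr = 8.92 cm/yr

8.92 cm/yr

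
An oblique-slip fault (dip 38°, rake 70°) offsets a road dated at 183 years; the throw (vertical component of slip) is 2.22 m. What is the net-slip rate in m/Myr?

21000 m/Myr

dip-slip = throw / sin(dip) = 2.22 / sin(38°) = 3.606 m
net slip = dip-slip / sin(rake) = 3.606 / sin(70°) = 3.837 m
rate = 3.837 m / 183 years = 0.0210 m/yr = 21000 m/Myr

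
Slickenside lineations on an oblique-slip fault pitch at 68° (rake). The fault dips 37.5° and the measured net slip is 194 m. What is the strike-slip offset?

72.7 m

strike-slip = net slip × cos(rake) = 194 m × cos(68°) = 72.7 m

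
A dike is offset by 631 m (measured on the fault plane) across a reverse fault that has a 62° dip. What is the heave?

296 m

heave = dip-slip × cos(dip) = 631 m × cos(62°) = 296 m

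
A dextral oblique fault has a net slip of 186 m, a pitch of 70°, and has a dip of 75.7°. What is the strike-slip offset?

63.6 m

strike-slip = net slip × cos(rake) = 186 m × cos(70°) = 63.6 m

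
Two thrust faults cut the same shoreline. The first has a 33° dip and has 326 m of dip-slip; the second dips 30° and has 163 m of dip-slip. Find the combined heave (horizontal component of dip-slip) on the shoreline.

heave_A = 326 × cos(33°) = 273.4 m
heave_B = 163 × cos(30°) = 141.2 m
total = 273.4 + 141.2 = 415 m

415 m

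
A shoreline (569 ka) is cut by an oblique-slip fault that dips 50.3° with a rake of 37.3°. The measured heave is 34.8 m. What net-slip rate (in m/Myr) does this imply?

158 m/Myr

dip-slip = heave / cos(dip) = 34.8 / cos(50.3°) = 54.48 m
net slip = dip-slip / sin(rake) = 54.48 / sin(37.3°) = 89.90 m
rate = 89.90 m / 569 ka = 0.000158 m/yr = 158 m/Myr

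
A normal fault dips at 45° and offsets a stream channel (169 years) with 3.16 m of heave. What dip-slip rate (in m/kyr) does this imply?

dip-slip = heave / cos(dip) = 3.16 m / cos(45°) = 4.469 m
rate = 4.469 m / 169 years = 0.0264 m/yr = 26.4 m/kyr

26.4 m/kyr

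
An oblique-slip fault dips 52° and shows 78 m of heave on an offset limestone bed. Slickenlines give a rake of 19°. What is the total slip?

389 m

dip-slip = heave / cos(dip) = 78 / cos(52°) = 126.7 m
net slip = dip-slip / sin(rake) = 126.7 / sin(19°) = 389 m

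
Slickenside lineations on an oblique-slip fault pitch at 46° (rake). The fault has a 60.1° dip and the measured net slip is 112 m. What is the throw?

dip-slip = net slip × sin(rake) = 112 m × sin(46°) = 80.57 m
throw = dip-slip × sin(dip) = 80.57 × sin(60.1°) = 69.8 m

69.8 m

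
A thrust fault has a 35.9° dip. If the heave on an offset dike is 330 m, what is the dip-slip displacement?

407 m

dip-slip = heave / cos(dip) = 330 / cos(35.9°) = 407 m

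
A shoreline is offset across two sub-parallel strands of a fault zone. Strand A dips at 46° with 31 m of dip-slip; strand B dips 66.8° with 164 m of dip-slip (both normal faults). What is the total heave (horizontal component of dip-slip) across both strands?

86.1 m

heave_A = 31 × cos(46°) = 21.53 m
heave_B = 164 × cos(66.8°) = 64.61 m
total = 21.53 + 64.61 = 86.1 m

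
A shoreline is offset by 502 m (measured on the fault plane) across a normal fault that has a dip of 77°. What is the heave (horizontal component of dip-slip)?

heave = dip-slip × cos(dip) = 502 m × cos(77°) = 113 m

113 m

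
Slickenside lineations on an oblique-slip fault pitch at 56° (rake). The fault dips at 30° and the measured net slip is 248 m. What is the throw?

dip-slip = net slip × sin(rake) = 248 m × sin(56°) = 205.6 m
throw = dip-slip × sin(dip) = 205.6 × sin(30°) = 103 m

103 m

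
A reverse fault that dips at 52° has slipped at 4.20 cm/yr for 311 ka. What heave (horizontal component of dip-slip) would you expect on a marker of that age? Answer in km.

dip-slip = rate × time = 4.20 cm/yr × 311 ka = 13060 m
heave = dip-slip × cos(dip) = 13060 × cos(52°) = 8040 m = 8.04 km

8.04 km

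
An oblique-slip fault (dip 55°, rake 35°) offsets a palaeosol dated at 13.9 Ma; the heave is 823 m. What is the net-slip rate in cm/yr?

dip-slip = heave / cos(dip) = 823 / cos(55°) = 1435 m
net slip = dip-slip / sin(rake) = 1435 / sin(35°) = 2502 m
rate = 2502 m / 13.9 Ma = 0.000180 m/yr = 0.0180 cm/yr

0.0180 cm/yr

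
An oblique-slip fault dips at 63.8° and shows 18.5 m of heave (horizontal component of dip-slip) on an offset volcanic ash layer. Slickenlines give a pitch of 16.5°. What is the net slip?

dip-slip = heave / cos(dip) = 18.5 / cos(63.8°) = 41.90 m
net slip = dip-slip / sin(rake) = 41.90 / sin(16.5°) = 148 m

148 m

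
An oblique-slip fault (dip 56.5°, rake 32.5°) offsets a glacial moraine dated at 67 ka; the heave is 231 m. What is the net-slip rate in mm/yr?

11.6 mm/yr

dip-slip = heave / cos(dip) = 231 / cos(56.5°) = 418.5 m
net slip = dip-slip / sin(rake) = 418.5 / sin(32.5°) = 778.9 m
rate = 778.9 m / 67 ka = 0.0116 m/yr = 11.6 mm/yr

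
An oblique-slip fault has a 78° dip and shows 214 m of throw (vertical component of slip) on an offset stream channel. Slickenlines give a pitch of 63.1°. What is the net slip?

245 m

dip-slip = throw / sin(dip) = 214 / sin(78°) = 218.8 m
net slip = dip-slip / sin(rake) = 218.8 / sin(63.1°) = 245 m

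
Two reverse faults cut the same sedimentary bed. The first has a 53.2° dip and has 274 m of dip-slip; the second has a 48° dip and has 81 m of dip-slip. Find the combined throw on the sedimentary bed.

280 m

throw_A = 274 × sin(53.2°) = 219.4 m
throw_B = 81 × sin(48°) = 60.19 m
total = 219.4 + 60.19 = 280 m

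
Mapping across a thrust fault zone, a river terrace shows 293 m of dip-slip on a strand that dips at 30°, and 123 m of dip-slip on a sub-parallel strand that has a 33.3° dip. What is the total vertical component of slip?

throw_A = 293 × sin(30°) = 146.5 m
throw_B = 123 × sin(33.3°) = 67.53 m
total = 146.5 + 67.53 = 214 m

214 m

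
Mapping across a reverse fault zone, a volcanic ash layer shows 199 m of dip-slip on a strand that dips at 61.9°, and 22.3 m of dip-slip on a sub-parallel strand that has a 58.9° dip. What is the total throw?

195 m

throw_A = 199 × sin(61.9°) = 175.5 m
throw_B = 22.3 × sin(58.9°) = 19.09 m
total = 175.5 + 19.09 = 195 m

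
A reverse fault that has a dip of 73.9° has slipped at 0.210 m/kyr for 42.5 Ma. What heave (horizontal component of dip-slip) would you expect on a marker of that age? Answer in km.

dip-slip = rate × time = 0.210 m/kyr × 42.5 Ma = 8925 m
heave = dip-slip × cos(dip) = 8925 × cos(73.9°) = 2480 m = 2.48 km

2.48 km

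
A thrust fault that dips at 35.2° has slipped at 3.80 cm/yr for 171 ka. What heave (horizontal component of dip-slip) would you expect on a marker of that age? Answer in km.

5.31 km

dip-slip = rate × time = 3.80 cm/yr × 171 ka = 6498 m
heave = dip-slip × cos(dip) = 6498 × cos(35.2°) = 5310 m = 5.31 km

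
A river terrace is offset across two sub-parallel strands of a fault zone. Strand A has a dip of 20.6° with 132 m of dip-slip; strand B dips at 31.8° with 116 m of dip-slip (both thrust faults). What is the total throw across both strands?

throw_A = 132 × sin(20.6°) = 46.44 m
throw_B = 116 × sin(31.8°) = 61.13 m
total = 46.44 + 61.13 = 108 m

108 m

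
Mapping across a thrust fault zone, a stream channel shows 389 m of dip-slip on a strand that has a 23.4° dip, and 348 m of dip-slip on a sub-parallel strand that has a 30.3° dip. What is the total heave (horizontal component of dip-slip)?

657 m

heave_A = 389 × cos(23.4°) = 357 m
heave_B = 348 × cos(30.3°) = 300.5 m
total = 357 + 300.5 = 657 m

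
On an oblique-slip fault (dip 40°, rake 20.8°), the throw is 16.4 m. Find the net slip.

71.8 m

dip-slip = throw / sin(dip) = 16.4 / sin(40°) = 25.51 m
net slip = dip-slip / sin(rake) = 25.51 / sin(20.8°) = 71.8 m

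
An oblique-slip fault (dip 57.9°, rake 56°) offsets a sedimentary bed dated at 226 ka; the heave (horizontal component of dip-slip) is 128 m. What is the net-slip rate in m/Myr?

dip-slip = heave / cos(dip) = 128 / cos(57.9°) = 240.9 m
net slip = dip-slip / sin(rake) = 240.9 / sin(56°) = 290.5 m
rate = 290.5 m / 226 ka = 0.00129 m/yr = 1290 m/Myr

1290 m/Myr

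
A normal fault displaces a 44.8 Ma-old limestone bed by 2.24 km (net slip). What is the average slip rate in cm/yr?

0.00500 cm/yr

rate = 2.24 km / 44.8 Ma = 0.0000500 m/yr = 0.00500 cm/yr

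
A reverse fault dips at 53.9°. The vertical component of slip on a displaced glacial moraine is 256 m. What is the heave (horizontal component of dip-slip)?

187 m

heave = throw / tan(dip) = 256 / tan(53.9°) = 187 m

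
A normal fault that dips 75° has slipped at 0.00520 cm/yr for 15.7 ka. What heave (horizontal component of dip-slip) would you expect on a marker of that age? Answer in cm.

dip-slip = rate × time = 0.00520 cm/yr × 15.7 ka = 0.8164 m
heave = dip-slip × cos(dip) = 0.8164 × cos(75°) = 0.211 m = 21.1 cm

21.1 cm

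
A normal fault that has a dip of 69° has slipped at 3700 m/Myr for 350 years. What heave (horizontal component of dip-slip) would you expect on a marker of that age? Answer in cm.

dip-slip = rate × time = 3700 m/Myr × 350 years = 1.295 m
heave = dip-slip × cos(dip) = 1.295 × cos(69°) = 0.464 m = 46.4 cm

46.4 cm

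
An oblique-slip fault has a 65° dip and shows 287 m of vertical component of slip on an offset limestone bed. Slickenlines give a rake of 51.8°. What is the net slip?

403 m

dip-slip = throw / sin(dip) = 287 / sin(65°) = 316.7 m
net slip = dip-slip / sin(rake) = 316.7 / sin(51.8°) = 403 m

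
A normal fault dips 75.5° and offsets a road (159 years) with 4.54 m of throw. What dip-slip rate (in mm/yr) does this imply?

dip-slip = throw / sin(dip) = 4.54 m / sin(75.5°) = 4.689 m
rate = 4.689 m / 159 years = 0.0295 m/yr = 29.5 mm/yr

29.5 mm/yr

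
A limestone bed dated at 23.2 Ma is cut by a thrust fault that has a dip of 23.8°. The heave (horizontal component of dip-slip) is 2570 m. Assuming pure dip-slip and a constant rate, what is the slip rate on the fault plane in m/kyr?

dip-slip = heave / cos(dip) = 2570 m / cos(23.8°) = 2809 m
rate = 2809 m / 23.2 Ma = 0.000121 m/yr = 0.121 m/kyr

0.121 m/kyr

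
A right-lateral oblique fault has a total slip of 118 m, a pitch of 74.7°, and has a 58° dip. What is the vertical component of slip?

96.5 m

dip-slip = net slip × sin(rake) = 118 m × sin(74.7°) = 113.8 m
throw = dip-slip × sin(dip) = 113.8 × sin(58°) = 96.5 m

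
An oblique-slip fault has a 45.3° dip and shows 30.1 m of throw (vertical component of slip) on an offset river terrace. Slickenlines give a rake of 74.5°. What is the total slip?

43.9 m

dip-slip = throw / sin(dip) = 30.1 / sin(45.3°) = 42.35 m
net slip = dip-slip / sin(rake) = 42.35 / sin(74.5°) = 43.9 m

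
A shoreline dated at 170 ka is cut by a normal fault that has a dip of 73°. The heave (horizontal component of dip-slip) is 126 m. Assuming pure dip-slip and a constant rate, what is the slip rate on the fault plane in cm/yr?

dip-slip = heave / cos(dip) = 126 m / cos(73°) = 431 m
rate = 431 m / 170 ka = 0.00254 m/yr = 0.254 cm/yr

0.254 cm/yr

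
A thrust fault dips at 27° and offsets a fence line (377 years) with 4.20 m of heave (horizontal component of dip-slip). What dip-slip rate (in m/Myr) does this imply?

12500 m/Myr

dip-slip = heave / cos(dip) = 4.20 m / cos(27°) = 4.714 m
rate = 4.714 m / 377 years = 0.0125 m/yr = 12500 m/Myr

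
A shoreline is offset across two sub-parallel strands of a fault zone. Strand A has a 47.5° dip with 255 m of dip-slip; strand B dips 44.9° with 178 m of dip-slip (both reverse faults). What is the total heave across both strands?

heave_A = 255 × cos(47.5°) = 172.3 m
heave_B = 178 × cos(44.9°) = 126.1 m
total = 172.3 + 126.1 = 298 m

298 m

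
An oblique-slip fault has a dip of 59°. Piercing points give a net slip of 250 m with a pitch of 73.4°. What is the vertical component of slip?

dip-slip = net slip × sin(rake) = 250 m × sin(73.4°) = 239.6 m
throw = dip-slip × sin(dip) = 239.6 × sin(59°) = 205 m

205 m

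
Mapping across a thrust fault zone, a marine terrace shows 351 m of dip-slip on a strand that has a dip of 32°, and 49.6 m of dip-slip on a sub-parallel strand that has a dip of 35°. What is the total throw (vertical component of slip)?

throw_A = 351 × sin(32°) = 186 m
throw_B = 49.6 × sin(35°) = 28.45 m
total = 186 + 28.45 = 214 m

214 m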